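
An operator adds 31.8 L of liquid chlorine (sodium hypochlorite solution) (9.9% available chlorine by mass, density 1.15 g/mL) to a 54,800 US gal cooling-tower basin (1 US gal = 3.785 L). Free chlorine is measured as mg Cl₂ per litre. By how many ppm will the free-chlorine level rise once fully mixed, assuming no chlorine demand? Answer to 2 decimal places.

17.45 ppm

Volume: 54,800 US gal × 3.785 L/gal = 207,418 L.
Mass of solution: 31.8 L × 1000 mL/L × 1.15 g/mL = 36,570 g.
Available chlorine delivered: 36,570 g × 0.099 = 3620 g as Cl₂.
Concentration rise: 3620 g / 207,418 L = 17.45 mg/L = 17.45 ppm.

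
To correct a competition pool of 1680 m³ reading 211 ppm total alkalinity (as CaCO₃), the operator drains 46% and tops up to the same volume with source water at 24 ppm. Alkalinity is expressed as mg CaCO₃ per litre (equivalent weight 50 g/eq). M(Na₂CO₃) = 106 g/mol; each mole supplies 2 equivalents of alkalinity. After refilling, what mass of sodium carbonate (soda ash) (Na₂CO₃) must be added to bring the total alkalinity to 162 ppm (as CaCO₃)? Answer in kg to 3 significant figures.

65.9 kg

Volume: 1680 m³ = 1,680,000 L.
After draining 46% and refilling: 211 × 0.54 + 24 × 0.46 = 124.98 ppm.
Deficit to target: 162 − 124.98 = 37.02 mg/L.
As CaCO₃: 37.02 mg/L × 1,680,000 L = 62,190 g; ÷ 50 g/eq ÷ 2 = 621.9 mol Na₂CO₃.
Mass: 621.9 × 106 = 65,930 g.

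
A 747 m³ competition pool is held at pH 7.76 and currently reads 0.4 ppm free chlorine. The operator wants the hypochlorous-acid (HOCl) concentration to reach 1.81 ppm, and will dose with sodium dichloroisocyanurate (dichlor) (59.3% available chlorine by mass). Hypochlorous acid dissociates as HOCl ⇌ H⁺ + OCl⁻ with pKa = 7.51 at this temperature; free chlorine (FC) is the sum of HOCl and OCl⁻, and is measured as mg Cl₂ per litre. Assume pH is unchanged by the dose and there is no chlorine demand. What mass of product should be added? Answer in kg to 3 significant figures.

5.83 kg

Volume: 747 m³ = 747,000 L.
[OCl⁻]/[HOCl] = 10^(pH − pKa) = 10^(7.76 − 7.51) = 1.778; fraction as HOCl = 1/(1 + 1.778) = 0.3599.
Free chlorine required for 1.81 ppm HOCl: 1.81 / 0.3599 = 5.029 ppm.
FC to add: 5.029 − 0.4 = 4.629 mg/L as Cl₂.
Cl₂ equivalent: 4.629 mg/L × 747,000 L = 3458 g.
Product at 59.3% available Cl: 3458 / 0.593 = 5831 g.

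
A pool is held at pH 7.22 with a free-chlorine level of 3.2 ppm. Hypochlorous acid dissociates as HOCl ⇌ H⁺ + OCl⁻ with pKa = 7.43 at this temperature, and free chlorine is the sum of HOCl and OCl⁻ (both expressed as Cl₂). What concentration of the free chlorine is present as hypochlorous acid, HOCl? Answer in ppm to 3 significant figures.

[OCl⁻]/[HOCl] = 10^(pH − pKa) = 10^(7.22 − 7.43) = 10^-0.21 = 0.6166.
Fraction as HOCl = 1 / (1 + 0.6166) = 0.6186.
HOCl = 0.6186 × 3.2 ppm = 1.979 ppm.

1.98 ppm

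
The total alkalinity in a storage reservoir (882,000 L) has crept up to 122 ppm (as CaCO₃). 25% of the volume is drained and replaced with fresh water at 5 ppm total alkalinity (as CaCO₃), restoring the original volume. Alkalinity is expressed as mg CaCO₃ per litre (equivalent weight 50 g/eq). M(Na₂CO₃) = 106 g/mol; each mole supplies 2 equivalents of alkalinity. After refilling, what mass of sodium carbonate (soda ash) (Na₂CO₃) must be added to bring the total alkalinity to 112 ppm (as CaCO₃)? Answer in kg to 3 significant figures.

After draining 25% and refilling: 122 × 0.75 + 5 × 0.25 = 92.75 ppm.
Deficit to target: 112 − 92.75 = 19.25 mg/L.
As CaCO₃: 19.25 mg/L × 882,000 L = 16,980 g; ÷ 50 g/eq ÷ 2 = 169.8 mol Na₂CO₃.
Mass: 169.8 × 106 = 18,000 g.

18.0 kg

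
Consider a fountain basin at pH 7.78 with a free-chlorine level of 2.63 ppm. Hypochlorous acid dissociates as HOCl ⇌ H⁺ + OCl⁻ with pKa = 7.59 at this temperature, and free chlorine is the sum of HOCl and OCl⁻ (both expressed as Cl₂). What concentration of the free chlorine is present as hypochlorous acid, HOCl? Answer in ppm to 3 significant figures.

1.03 ppm

[OCl⁻]/[HOCl] = 10^(pH − pKa) = 10^(7.78 − 7.59) = 10^0.19 = 1.549.
Fraction as HOCl = 1 / (1 + 1.549) = 0.3923.
HOCl = 0.3923 × 2.63 ppm = 1.032 ppm.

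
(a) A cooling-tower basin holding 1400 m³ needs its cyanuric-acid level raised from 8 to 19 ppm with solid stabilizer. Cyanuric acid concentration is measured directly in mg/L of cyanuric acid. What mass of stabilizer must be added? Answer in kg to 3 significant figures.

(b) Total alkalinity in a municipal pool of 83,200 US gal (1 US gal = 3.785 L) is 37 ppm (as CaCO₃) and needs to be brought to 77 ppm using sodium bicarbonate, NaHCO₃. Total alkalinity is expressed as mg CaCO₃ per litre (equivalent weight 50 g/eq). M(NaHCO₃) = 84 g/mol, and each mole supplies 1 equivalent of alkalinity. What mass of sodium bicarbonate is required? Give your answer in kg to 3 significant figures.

(a) 15.4 kg; (b) 21.2 kg

(a) Volume: 1400 m³ = 1,400,000 L.
(a) CYA to add: (19 − 8) = 11 mg/L × 1,400,000 L = 15,400 g cyanuric acid.

(b) Volume: 83,200 US gal × 3.785 L/gal = 314,912 L.
(b) Alkalinity to add: (77 − 37) = 40 mg/L as CaCO₃ × 314,912 L = 12,600 g as CaCO₃.
(b) Equivalents: 12,600 g ÷ 50 g/eq = 251.9 eq.
(b) NaHCO₃ supplies 1 eq per mole → 251.9 mol.
(b) Mass: 251.9 mol × 84 g/mol = 21,160 g.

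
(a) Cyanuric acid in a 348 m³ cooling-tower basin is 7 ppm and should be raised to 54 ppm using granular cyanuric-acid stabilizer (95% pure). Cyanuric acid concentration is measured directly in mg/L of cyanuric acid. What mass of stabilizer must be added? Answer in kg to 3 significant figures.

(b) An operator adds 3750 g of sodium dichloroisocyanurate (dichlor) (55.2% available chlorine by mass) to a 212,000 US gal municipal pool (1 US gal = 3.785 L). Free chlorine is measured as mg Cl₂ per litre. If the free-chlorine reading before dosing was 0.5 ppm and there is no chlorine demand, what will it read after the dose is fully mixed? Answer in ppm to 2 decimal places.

(a) Volume: 348 m³ = 348,000 L.
(a) CYA to add: (54 − 7) = 47 mg/L × 348,000 L = 16,360 g cyanuric acid.
(a) At 95% purity: 16,360 / 0.95 = 17,220 g product.

(b) Volume: 212,000 US gal × 3.785 L/gal = 802,420 L.
(b) Available chlorine delivered: 3750 g × 0.552 = 2070 g as Cl₂.
(b) Concentration rise: 2070 g / 802,420 L = 2.58 mg/L = 2.58 ppm.
(b) Final FC: 0.5 + 2.58 = 3.08 ppm.

(a) 17.2 kg; (b) 3.08 ppm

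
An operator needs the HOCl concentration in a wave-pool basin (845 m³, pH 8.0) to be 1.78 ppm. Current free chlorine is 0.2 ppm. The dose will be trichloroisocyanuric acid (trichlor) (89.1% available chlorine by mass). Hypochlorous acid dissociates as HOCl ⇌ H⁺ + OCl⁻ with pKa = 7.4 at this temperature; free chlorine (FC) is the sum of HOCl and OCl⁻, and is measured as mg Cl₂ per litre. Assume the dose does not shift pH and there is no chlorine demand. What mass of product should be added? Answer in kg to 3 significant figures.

8.22 kg

Volume: 845 m³ = 845,000 L.
[OCl⁻]/[HOCl] = 10^(pH − pKa) = 10^(8.0 − 7.4) = 3.981; fraction as HOCl = 1/(1 + 3.981) = 0.2008.
Free chlorine required for 1.78 ppm HOCl: 1.78 / 0.2008 = 8.866 ppm.
FC to add: 8.866 − 0.2 = 8.666 mg/L as Cl₂.
Cl₂ equivalent: 8.666 mg/L × 845,000 L = 7323 g.
Product at 89.1% available Cl: 7323 / 0.891 = 8219 g.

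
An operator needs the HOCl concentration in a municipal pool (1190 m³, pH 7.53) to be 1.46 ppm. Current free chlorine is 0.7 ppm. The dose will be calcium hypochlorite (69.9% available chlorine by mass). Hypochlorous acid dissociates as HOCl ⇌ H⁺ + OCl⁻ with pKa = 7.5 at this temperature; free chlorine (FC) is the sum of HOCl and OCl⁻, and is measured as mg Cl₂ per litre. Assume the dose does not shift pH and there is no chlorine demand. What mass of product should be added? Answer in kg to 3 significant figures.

Volume: 1190 m³ = 1,190,000 L.
[OCl⁻]/[HOCl] = 10^(pH − pKa) = 10^(7.53 − 7.5) = 1.072; fraction as HOCl = 1/(1 + 1.072) = 0.4827.
Free chlorine required for 1.46 ppm HOCl: 1.46 / 0.4827 = 3.024 ppm.
FC to add: 3.024 − 0.7 = 2.324 mg/L as Cl₂.
Cl₂ equivalent: 2.324 mg/L × 1,190,000 L = 2766 g.
Product at 69.9% available Cl: 2766 / 0.699 = 3957 g.

3.96 kg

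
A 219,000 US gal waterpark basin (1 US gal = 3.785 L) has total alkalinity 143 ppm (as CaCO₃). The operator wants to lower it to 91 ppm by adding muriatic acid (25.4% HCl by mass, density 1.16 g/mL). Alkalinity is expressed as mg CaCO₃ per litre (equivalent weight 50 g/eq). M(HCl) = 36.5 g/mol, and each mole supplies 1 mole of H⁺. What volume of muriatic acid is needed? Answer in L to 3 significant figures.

107 L

Volume: 219,000 US gal × 3.785 L/gal = 828,915 L.
Alkalinity to neutralize: (143 − 91) = 52 mg/L as CaCO₃ × 828,915 L = 43,100 g as CaCO₃.
Equivalents of H⁺ required: 43,100 ÷ 50 g/eq = 862.1 eq = 862.1 mol HCl.
Mass of HCl: 862.1 × 36.5 = 31,470 g.
Mass of 25.4% solution: 31,470 / 0.254 = 123,900 g.
Volume: 123,900 g ÷ 1.16 g/mL = 106,800 mL.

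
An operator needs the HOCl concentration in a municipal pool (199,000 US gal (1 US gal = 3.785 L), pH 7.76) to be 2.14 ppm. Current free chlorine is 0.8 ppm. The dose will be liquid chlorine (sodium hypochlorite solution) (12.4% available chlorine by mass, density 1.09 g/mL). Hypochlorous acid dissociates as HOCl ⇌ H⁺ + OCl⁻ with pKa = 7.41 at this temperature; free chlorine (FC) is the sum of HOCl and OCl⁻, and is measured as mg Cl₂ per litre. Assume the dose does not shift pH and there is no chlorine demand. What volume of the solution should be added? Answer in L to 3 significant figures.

Volume: 199,000 US gal × 3.785 L/gal = 753,215 L.
[OCl⁻]/[HOCl] = 10^(pH − pKa) = 10^(7.76 − 7.41) = 2.239; fraction as HOCl = 1/(1 + 2.239) = 0.3088.
Free chlorine required for 2.14 ppm HOCl: 2.14 / 0.3088 = 6.931 ppm.
FC to add: 6.931 − 0.8 = 6.131 mg/L as Cl₂.
Cl₂ equivalent: 6.131 mg/L × 753,215 L = 4618 g.
Product at 12.4% available Cl: 4618 / 0.124 = 37,240 g.
Volume: 37,240 g ÷ 1.09 g/mL = 34,170 mL.

34.2 L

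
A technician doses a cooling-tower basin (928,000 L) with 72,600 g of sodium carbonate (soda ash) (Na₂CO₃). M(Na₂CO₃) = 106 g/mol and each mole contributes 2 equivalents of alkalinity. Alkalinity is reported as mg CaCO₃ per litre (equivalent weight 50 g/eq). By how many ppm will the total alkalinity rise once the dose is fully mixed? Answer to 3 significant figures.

73.8 ppm

Moles of Na₂CO₃: 72,600 g ÷ 106 g/mol = 684.9 mol → 1370 eq of alkalinity.
As CaCO₃: 1370 eq × 50 g/eq = 68,490 g.
Rise: 68,490 g / 928,000 L × 1000 = 73.8 mg/L.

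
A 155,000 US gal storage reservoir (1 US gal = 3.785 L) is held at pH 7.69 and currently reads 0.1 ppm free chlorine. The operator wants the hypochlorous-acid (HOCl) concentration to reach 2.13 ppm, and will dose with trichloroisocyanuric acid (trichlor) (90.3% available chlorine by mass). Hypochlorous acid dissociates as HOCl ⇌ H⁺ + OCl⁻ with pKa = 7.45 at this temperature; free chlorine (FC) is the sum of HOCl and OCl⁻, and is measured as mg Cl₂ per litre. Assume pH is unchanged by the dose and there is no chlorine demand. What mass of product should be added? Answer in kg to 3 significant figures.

3.72 kg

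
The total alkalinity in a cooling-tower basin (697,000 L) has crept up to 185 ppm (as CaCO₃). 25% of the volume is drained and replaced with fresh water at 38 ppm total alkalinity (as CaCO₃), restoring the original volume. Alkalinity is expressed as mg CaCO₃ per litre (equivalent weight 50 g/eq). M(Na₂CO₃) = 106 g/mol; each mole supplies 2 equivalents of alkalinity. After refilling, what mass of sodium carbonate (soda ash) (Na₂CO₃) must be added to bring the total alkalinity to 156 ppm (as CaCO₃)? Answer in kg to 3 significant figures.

5.73 kg

After draining 25% and refilling: 185 × 0.75 + 38 × 0.25 = 148.25 ppm.
Deficit to target: 156 − 148.25 = 7.75 mg/L.
As CaCO₃: 7.75 mg/L × 697,000 L = 5402 g; ÷ 50 g/eq ÷ 2 = 54.02 mol Na₂CO₃.
Mass: 54.02 × 106 = 5726 g.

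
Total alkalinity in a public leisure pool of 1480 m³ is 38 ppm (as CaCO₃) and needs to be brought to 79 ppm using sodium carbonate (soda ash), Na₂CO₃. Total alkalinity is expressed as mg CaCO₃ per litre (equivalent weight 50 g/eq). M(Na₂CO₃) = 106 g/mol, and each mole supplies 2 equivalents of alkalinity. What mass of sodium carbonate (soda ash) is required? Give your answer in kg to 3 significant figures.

64.3 kg

Volume: 1480 m³ = 1,480,000 L.
Alkalinity to add: (79 − 38) = 41 mg/L as CaCO₃ × 1,480,000 L = 60,680 g as CaCO₃.
Equivalents: 60,680 g ÷ 50 g/eq = 1214 eq.
Each mole of Na₂CO₃ supplies 2 eq, so 1214 / 2 = 606.8 mol.
Mass: 606.8 mol × 106 g/mol = 64,320 g.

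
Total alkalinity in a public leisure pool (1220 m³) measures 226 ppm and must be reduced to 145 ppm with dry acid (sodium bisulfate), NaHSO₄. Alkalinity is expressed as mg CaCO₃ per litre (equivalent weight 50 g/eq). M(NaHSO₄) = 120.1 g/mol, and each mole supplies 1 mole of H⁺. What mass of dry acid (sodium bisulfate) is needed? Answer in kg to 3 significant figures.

237 kg

Volume: 1220 m³ = 1,220,000 L.
Alkalinity to neutralize: (226 − 145) = 81 mg/L as CaCO₃ × 1,220,000 L = 98,820 g as CaCO₃.
Equivalents of H⁺ required: 98,820 ÷ 50 g/eq = 1976 eq = 1976 mol NaHSO₄.
Mass of NaHSO₄: 1976 × 120.1 = 237,400 g.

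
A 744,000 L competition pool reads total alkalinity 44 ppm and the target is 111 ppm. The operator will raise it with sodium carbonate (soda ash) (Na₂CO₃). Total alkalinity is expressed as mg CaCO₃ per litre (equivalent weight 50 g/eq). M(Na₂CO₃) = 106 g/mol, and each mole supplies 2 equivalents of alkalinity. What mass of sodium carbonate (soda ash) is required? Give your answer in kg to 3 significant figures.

Alkalinity to add: (111 − 44) = 67 mg/L as CaCO₃ × 744,000 L = 49,850 g as CaCO₃.
Equivalents: 49,850 g ÷ 50 g/eq = 997 eq.
Each mole of Na₂CO₃ supplies 2 eq, so 997 / 2 = 498.5 mol.
Mass: 498.5 mol × 106 g/mol = 52,840 g.

52.8 kg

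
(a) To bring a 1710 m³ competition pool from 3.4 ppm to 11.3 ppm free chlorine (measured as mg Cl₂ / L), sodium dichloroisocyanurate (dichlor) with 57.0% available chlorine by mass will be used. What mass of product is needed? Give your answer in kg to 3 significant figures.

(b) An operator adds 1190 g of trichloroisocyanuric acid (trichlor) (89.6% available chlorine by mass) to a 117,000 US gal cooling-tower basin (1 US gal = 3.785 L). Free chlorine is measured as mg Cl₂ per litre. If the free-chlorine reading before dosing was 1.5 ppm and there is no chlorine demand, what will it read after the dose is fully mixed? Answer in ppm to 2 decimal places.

(a) Volume: 1710 m³ = 1,710,000 L.
(a) Chlorine deficit: 11.3 − 3.4 = 7.9 ppm = 7.9 mg/L as Cl₂.
(a) Cl₂ equivalent needed: 7.9 mg/L × 1,710,000 L = 13,510,000 mg = 13,510 g.
(a) Product at 57.0% available chlorine: 13,510 / 0.57 = 23,700 g.

(b) Volume: 117,000 US gal × 3.785 L/gal = 442,845 L.
(b) Available chlorine delivered: 1190 g × 0.896 = 1066 g as Cl₂.
(b) Concentration rise: 1066 g / 442,845 L = 2.408 mg/L = 2.41 ppm.
(b) Final FC: 1.5 + 2.41 = 3.91 ppm.

(a) 23.7 kg; (b) 3.91 ppm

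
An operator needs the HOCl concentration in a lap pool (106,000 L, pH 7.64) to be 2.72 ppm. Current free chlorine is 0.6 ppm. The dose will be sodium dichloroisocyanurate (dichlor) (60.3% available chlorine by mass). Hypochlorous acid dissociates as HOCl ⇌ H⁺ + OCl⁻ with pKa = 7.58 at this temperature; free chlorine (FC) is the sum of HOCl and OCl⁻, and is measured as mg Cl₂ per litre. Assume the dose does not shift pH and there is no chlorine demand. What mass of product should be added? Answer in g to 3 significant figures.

922 g

[OCl⁻]/[HOCl] = 10^(pH − pKa) = 10^(7.64 − 7.58) = 1.148; fraction as HOCl = 1/(1 + 1.148) = 0.4655.
Free chlorine required for 2.72 ppm HOCl: 2.72 / 0.4655 = 5.843 ppm.
FC to add: 5.843 − 0.6 = 5.243 mg/L as Cl₂.
Cl₂ equivalent: 5.243 mg/L × 106,000 L = 555.8 g.
Product at 60.3% available Cl: 555.8 / 0.603 = 921.7 g.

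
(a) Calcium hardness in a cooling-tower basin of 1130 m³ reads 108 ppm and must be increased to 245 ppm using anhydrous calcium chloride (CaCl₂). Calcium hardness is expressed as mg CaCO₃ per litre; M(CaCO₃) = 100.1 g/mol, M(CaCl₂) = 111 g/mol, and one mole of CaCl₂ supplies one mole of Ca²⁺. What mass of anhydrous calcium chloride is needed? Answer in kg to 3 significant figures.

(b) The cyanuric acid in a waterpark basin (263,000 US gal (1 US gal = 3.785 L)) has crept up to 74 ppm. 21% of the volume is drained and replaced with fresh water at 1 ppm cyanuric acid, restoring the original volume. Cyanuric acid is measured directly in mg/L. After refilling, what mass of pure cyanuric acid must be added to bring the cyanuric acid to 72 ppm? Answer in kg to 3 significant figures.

(a) Volume: 1130 m³ = 1,130,000 L.
(a) Hardness to add: (245 − 108) = 137 mg/L as CaCO₃ × 1,130,000 L = 154,800 g as CaCO₃.
(a) Moles of Ca²⁺ (1 mol Ca²⁺ ≡ 1 mol CaCO₃): 154,800 / 100.1 g/mol = 1547 mol.
(a) Mass of CaCl₂: 1547 × 111 = 171,700 g.

(b) Volume: 263,000 US gal × 3.785 L/gal = 995,455 L.
(b) After draining 21% and refilling: 74 × 0.79 + 1 × 0.21 = 58.67 ppm.
(b) Deficit to target: 72 − 58.67 = 13.33 mg/L.
(b) Mass: 13.33 mg/L × 995,455 L = 13,270 g cyanuric acid.

(a) 172 kg; (b) 13.3 kg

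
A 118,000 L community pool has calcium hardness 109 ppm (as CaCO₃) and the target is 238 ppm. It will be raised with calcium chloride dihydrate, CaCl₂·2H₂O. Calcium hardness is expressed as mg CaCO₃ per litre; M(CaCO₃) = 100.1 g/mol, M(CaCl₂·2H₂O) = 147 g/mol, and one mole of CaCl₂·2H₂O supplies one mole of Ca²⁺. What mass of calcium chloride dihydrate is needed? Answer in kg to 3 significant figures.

22.4 kg

Hardness to add: (238 − 109) = 129 mg/L as CaCO₃ × 118,000 L = 15,220 g as CaCO₃.
Moles of Ca²⁺ (1 mol Ca²⁺ ≡ 1 mol CaCO₃): 15,220 / 100.1 g/mol = 152.1 mol.
Mass of CaCl₂·2H₂O: 152.1 × 147 = 22,350 g.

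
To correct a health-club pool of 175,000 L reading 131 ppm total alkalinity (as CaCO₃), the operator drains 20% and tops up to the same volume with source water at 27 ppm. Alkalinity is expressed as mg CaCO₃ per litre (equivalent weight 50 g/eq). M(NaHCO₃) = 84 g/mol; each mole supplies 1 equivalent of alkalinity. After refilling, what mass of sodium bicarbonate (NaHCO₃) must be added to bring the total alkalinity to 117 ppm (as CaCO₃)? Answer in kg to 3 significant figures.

2.00 kg

After draining 20% and refilling: 131 × 0.80 + 27 × 0.20 = 110.2 ppm.
Deficit to target: 117 − 110.2 = 6.8 mg/L.
As CaCO₃: 6.8 mg/L × 175,000 L = 1190 g; ÷ 50 g/eq ÷ 1 = 23.8 mol NaHCO₃.
Mass: 23.8 × 84 = 1999 g.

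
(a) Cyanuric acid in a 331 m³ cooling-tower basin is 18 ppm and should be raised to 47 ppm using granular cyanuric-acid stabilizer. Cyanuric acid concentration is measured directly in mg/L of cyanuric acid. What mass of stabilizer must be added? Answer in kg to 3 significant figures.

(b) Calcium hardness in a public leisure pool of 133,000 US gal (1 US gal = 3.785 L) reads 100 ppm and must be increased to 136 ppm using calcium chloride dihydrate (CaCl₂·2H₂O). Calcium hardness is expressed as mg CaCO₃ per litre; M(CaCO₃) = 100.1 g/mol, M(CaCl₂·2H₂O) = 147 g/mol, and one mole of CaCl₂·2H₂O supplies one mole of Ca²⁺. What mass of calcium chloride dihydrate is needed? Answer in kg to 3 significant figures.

(a) Volume: 331 m³ = 331,000 L.
(a) CYA to add: (47 − 18) = 29 mg/L × 331,000 L = 9599 g cyanuric acid.

(b) Volume: 133,000 US gal × 3.785 L/gal = 503,405 L.
(b) Hardness to add: (136 − 100) = 36 mg/L as CaCO₃ × 503,405 L = 18,120 g as CaCO₃.
(b) Moles of Ca²⁺ (1 mol Ca²⁺ ≡ 1 mol CaCO₃): 18,120 / 100.1 g/mol = 181 mol.
(b) Mass of CaCl₂·2H₂O: 181 × 147 = 26,610 g.

(a) 9.60 kg; (b) 26.6 kg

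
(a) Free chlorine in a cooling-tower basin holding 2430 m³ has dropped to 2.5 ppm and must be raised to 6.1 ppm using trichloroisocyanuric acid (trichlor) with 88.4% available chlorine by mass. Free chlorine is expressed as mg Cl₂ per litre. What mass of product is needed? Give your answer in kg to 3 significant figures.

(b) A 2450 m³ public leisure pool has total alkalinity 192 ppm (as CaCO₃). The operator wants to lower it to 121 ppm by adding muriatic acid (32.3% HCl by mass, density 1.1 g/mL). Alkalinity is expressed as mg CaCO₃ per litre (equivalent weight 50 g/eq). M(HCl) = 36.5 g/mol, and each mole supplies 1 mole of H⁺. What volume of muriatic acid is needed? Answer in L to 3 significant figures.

(a) 9.90 kg; (b) 357 L

(a) Volume: 2430 m³ = 2,430,000 L.
(a) Chlorine deficit: 6.1 − 2.5 = 3.6 ppm = 3.6 mg/L as Cl₂.
(a) Cl₂ equivalent needed: 3.6 mg/L × 2,430,000 L = 8,748,000 mg = 8748 g.
(a) Product at 88.4% available chlorine: 8748 / 0.884 = 9896 g.

(b) Volume: 2450 m³ = 2,450,000 L.
(b) Alkalinity to neutralize: (192 − 121) = 71 mg/L as CaCO₃ × 2,450,000 L = 174,000 g as CaCO₃.
(b) Equivalents of H⁺ required: 174,000 ÷ 50 g/eq = 3479 eq = 3479 mol HCl.
(b) Mass of HCl: 3479 × 36.5 = 127,000 g.
(b) Mass of 32.3% solution: 127,000 / 0.323 = 393,100 g.
(b) Volume: 393,100 g ÷ 1.1 g/mL = 357,400 mL.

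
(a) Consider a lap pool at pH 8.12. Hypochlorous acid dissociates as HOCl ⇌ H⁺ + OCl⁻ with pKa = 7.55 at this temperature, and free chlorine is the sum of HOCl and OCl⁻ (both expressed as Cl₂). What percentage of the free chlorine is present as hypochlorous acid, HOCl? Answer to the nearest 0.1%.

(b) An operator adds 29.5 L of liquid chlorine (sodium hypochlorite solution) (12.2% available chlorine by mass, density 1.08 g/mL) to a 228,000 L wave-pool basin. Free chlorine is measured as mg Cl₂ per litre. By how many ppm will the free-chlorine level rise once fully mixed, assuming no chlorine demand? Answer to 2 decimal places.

(a) 21.2%; (b) 17.05 ppm

(a) [OCl⁻]/[HOCl] = 10^(pH − pKa) = 10^(8.12 − 7.55) = 10^0.57 = 3.715.
(a) Fraction as HOCl = 1 / (1 + 3.715) = 0.2121.

(b) Mass of solution: 29.5 L × 1000 mL/L × 1.08 g/mL = 31,860 g.
(b) Available chlorine delivered: 31,860 g × 0.122 = 3887 g as Cl₂.
(b) Concentration rise: 3887 g / 228,000 L = 17.05 mg/L = 17.05 ppm.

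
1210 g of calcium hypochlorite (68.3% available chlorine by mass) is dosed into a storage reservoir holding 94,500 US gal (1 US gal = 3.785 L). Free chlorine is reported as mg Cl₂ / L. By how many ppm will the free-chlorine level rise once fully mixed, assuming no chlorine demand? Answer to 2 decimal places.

2.31 ppm

Volume: 94,500 US gal × 3.785 L/gal = 357,682 L.
Available chlorine delivered: 1210 g × 0.683 = 826.4 g as Cl₂.
Concentration rise: 826.4 g / 357,682 L = 2.311 mg/L = 2.31 ppm.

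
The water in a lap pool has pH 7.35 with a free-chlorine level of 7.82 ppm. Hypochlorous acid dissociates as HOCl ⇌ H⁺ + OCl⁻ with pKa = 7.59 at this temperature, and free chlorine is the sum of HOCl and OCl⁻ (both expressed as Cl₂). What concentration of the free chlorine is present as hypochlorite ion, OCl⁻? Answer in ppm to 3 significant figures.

2.86 ppm

[OCl⁻]/[HOCl] = 10^(pH − pKa) = 10^(7.35 − 7.59) = 10^-0.24 = 0.5754.
Fraction as HOCl = 1 / (1 + 0.5754) = 0.6347.
OCl⁻ = (1 − 0.6347) × 7.82 ppm = 2.856 ppm.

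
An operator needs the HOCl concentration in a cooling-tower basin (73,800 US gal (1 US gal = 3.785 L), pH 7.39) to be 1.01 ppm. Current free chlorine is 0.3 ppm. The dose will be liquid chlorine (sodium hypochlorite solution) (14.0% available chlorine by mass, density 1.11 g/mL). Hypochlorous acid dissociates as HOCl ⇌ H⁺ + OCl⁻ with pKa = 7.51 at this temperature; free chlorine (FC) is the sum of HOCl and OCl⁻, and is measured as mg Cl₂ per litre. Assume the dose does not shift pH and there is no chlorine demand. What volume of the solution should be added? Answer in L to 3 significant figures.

2.65 L

Volume: 73,800 US gal × 3.785 L/gal = 279,333 L.
[OCl⁻]/[HOCl] = 10^(pH − pKa) = 10^(7.39 − 7.51) = 0.7586; fraction as HOCl = 1/(1 + 0.7586) = 0.5686.
Free chlorine required for 1.01 ppm HOCl: 1.01 / 0.5686 = 1.776 ppm.
FC to add: 1.776 − 0.3 = 1.476 mg/L as Cl₂.
Cl₂ equivalent: 1.476 mg/L × 279,333 L = 412.3 g.
Product at 14.0% available Cl: 412.3 / 0.14 = 2945 g.
Volume: 2945 g ÷ 1.11 g/mL = 2653 mL.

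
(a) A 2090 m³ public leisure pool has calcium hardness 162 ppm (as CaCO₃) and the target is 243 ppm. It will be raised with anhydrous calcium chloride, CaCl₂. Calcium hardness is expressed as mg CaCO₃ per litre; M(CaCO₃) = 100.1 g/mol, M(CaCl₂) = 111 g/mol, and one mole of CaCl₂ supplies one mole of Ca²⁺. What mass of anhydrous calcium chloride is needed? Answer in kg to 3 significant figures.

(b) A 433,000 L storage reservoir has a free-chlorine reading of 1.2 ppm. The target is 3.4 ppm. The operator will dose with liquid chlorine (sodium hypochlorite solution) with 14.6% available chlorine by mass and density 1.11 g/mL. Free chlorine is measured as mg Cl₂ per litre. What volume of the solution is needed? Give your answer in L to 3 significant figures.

(a) Volume: 2090 m³ = 2,090,000 L.
(a) Hardness to add: (243 − 162) = 81 mg/L as CaCO₃ × 2,090,000 L = 169,300 g as CaCO₃.
(a) Moles of Ca²⁺ (1 mol Ca²⁺ ≡ 1 mol CaCO₃): 169,300 / 100.1 g/mol = 1691 mol.
(a) Mass of CaCl₂: 1691 × 111 = 187,700 g.

(b) Chlorine deficit: 3.4 − 1.2 = 2.2 ppm = 2.2 mg/L as Cl₂.
(b) Cl₂ equivalent needed: 2.2 mg/L × 433,000 L = 952,600 mg = 952.6 g.
(b) Product at 14.6% available chlorine: 952.6 / 0.146 = 6525 g.
(b) Volume at density 1.11 g/mL: 6525 g ÷ 1.11 g/mL = 5878 mL.

(a) 188 kg; (b) 5.88 L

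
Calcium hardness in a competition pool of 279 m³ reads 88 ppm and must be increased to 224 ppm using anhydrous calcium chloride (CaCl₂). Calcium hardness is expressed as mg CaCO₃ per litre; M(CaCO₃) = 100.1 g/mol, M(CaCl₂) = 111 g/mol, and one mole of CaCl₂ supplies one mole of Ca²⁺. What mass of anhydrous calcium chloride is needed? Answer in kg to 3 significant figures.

42.1 kg

Volume: 279 m³ = 279,000 L.
Hardness to add: (224 − 88) = 136 mg/L as CaCO₃ × 279,000 L = 37,940 g as CaCO₃.
Moles of Ca²⁺ (1 mol Ca²⁺ ≡ 1 mol CaCO₃): 37,940 / 100.1 g/mol = 379.1 mol.
Mass of CaCl₂: 379.1 × 111 = 42,080 g.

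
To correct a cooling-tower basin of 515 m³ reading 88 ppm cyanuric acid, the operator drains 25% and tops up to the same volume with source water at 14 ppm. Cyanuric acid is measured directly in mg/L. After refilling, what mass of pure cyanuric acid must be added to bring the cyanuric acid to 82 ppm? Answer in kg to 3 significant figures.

Volume: 515 m³ = 515,000 L.
After draining 25% and refilling: 88 × 0.75 + 14 × 0.25 = 69.5 ppm.
Deficit to target: 82 − 69.5 = 12.5 mg/L.
Mass: 12.5 mg/L × 515,000 L = 6438 g cyanuric acid.

6.44 kg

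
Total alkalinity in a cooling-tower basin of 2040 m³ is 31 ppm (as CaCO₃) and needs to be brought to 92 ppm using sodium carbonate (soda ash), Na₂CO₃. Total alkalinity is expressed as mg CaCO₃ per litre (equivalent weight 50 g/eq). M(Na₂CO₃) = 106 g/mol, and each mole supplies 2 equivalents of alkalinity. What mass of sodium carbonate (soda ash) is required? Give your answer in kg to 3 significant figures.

132 kg

Volume: 2040 m³ = 2,040,000 L.
Alkalinity to add: (92 − 31) = 61 mg/L as CaCO₃ × 2,040,000 L = 124,400 g as CaCO₃.
Equivalents: 124,400 g ÷ 50 g/eq = 2489 eq.
Each mole of Na₂CO₃ supplies 2 eq, so 2489 / 2 = 1244 mol.
Mass: 1244 mol × 106 g/mol = 131,900 g.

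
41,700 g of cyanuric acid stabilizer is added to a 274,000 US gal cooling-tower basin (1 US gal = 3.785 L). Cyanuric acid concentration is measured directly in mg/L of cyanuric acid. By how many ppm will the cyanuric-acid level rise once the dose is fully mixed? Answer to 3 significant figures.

Volume: 274,000 US gal × 3.785 L/gal = 1,037,090 L.
Rise: 41,700 g / 1,037,090 L × 1000 = 40.21 mg/L.

40.2 ppm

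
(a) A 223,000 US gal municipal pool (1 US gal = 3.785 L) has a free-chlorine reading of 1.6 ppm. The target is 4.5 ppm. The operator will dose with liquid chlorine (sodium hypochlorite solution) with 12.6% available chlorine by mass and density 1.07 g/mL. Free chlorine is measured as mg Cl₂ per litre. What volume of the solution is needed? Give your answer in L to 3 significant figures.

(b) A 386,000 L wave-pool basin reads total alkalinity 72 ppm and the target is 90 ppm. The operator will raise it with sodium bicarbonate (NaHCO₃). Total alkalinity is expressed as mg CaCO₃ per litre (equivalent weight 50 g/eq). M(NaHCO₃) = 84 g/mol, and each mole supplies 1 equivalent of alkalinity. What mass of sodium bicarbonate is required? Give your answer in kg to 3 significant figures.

(a) Volume: 223,000 US gal × 3.785 L/gal = 844,055 L.
(a) Chlorine deficit: 4.5 − 1.6 = 2.9 ppm = 2.9 mg/L as Cl₂.
(a) Cl₂ equivalent needed: 2.9 mg/L × 844,055 L = 2,448,000 mg = 2448 g.
(a) Product at 12.6% available chlorine: 2448 / 0.126 = 19,430 g.
(a) Volume at density 1.07 g/mL: 19,430 g ÷ 1.07 g/mL = 18,160 mL.

(b) Alkalinity to add: (90 − 72) = 18 mg/L as CaCO₃ × 386,000 L = 6948 g as CaCO₃.
(b) Equivalents: 6948 g ÷ 50 g/eq = 139 eq.
(b) NaHCO₃ supplies 1 eq per mole → 139 mol.
(b) Mass: 139 mol × 84 g/mol = 11,670 g.

(a) 18.2 L; (b) 11.7 kg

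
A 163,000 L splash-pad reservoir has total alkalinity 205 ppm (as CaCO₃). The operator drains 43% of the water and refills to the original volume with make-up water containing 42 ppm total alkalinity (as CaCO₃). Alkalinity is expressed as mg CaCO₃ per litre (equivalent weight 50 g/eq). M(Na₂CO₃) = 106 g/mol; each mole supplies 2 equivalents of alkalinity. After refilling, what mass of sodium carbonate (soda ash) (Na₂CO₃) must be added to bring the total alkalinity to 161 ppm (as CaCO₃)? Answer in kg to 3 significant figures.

4.51 kg

After draining 43% and refilling: 205 × 0.57 + 42 × 0.43 = 134.91 ppm.
Deficit to target: 161 − 134.91 = 26.09 mg/L.
As CaCO₃: 26.09 mg/L × 163,000 L = 4253 g; ÷ 50 g/eq ÷ 2 = 42.53 mol Na₂CO₃.
Mass: 42.53 × 106 = 4508 g.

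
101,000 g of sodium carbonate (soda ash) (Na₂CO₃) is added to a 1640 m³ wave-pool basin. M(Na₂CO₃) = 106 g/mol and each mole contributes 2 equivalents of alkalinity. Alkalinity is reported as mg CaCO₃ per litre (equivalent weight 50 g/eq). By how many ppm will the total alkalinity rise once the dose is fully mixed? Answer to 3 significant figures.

Volume: 1640 m³ = 1,640,000 L.
Moles of Na₂CO₃: 101,000 g ÷ 106 g/mol = 952.8 mol → 1906 eq of alkalinity.
As CaCO₃: 1906 eq × 50 g/eq = 95,280 g.
Rise: 95,280 g / 1,640,000 L × 1000 = 58.1 mg/L.

58.1 ppm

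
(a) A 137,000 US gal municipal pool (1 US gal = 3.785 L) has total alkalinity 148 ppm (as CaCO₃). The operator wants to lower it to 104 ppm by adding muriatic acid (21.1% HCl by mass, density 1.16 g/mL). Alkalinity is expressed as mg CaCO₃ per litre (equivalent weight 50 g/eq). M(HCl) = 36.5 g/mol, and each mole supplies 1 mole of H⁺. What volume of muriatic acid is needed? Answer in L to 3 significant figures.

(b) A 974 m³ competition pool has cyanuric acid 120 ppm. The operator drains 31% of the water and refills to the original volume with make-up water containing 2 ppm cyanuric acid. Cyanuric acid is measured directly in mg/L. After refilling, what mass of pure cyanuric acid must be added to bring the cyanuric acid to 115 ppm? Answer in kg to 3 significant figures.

(a) 68.0 L; (b) 30.8 kg

(a) Volume: 137,000 US gal × 3.785 L/gal = 518,545 L.
(a) Alkalinity to neutralize: (148 − 104) = 44 mg/L as CaCO₃ × 518,545 L = 22,820 g as CaCO₃.
(a) Equivalents of H⁺ required: 22,820 ÷ 50 g/eq = 456.3 eq = 456.3 mol HCl.
(a) Mass of HCl: 456.3 × 36.5 = 16,660 g.
(a) Mass of 21.1% solution: 16,660 / 0.211 = 78,940 g.
(a) Volume: 78,940 g ÷ 1.16 g/mL = 68,050 mL.

(b) Volume: 974 m³ = 974,000 L.
(b) After draining 31% and refilling: 120 × 0.69 + 2 × 0.31 = 83.42 ppm.
(b) Deficit to target: 115 − 83.42 = 31.58 mg/L.
(b) Mass: 31.58 mg/L × 974,000 L = 30,760 g cyanuric acid.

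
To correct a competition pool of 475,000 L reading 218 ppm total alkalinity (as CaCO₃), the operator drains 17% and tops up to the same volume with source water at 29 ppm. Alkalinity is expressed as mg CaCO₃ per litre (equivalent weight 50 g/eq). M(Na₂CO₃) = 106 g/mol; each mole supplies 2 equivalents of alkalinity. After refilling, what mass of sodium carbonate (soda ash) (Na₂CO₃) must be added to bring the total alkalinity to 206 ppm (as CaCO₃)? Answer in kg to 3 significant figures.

After draining 17% and refilling: 218 × 0.83 + 29 × 0.17 = 185.87 ppm.
Deficit to target: 206 − 185.87 = 20.13 mg/L.
As CaCO₃: 20.13 mg/L × 475,000 L = 9562 g; ÷ 50 g/eq ÷ 2 = 95.62 mol Na₂CO₃.
Mass: 95.62 × 106 = 10,140 g.

10.1 kg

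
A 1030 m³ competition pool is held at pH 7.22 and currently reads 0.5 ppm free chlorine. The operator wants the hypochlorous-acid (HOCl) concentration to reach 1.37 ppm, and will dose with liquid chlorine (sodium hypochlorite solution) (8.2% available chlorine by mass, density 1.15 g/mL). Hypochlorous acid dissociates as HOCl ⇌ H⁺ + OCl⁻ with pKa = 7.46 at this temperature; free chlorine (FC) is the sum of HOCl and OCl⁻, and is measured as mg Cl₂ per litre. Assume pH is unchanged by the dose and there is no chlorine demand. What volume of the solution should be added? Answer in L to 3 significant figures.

Volume: 1030 m³ = 1,030,000 L.
[OCl⁻]/[HOCl] = 10^(pH − pKa) = 10^(7.22 − 7.46) = 0.5754; fraction as HOCl = 1/(1 + 0.5754) = 0.6347.
Free chlorine required for 1.37 ppm HOCl: 1.37 / 0.6347 = 2.158 ppm.
FC to add: 2.158 − 0.5 = 1.658 mg/L as Cl₂.
Cl₂ equivalent: 1.658 mg/L × 1,030,000 L = 1708 g.
Product at 8.2% available Cl: 1708 / 0.082 = 20,830 g.
Volume: 20,830 g ÷ 1.15 g/mL = 18,110 mL.

18.1 L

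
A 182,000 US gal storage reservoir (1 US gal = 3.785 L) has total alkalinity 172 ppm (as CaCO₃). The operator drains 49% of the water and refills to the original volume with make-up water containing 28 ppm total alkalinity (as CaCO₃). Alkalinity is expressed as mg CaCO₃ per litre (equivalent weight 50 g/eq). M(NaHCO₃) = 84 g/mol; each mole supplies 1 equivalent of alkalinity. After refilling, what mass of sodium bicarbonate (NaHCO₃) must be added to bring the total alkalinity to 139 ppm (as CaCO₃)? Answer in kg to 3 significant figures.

Volume: 182,000 US gal × 3.785 L/gal = 688,870 L.
After draining 49% and refilling: 172 × 0.51 + 28 × 0.49 = 101.44 ppm.
Deficit to target: 139 − 101.44 = 37.56 mg/L.
As CaCO₃: 37.56 mg/L × 688,870 L = 25,870 g; ÷ 50 g/eq ÷ 1 = 517.5 mol NaHCO₃.
Mass: 517.5 × 84 = 43,470 g.

43.5 kg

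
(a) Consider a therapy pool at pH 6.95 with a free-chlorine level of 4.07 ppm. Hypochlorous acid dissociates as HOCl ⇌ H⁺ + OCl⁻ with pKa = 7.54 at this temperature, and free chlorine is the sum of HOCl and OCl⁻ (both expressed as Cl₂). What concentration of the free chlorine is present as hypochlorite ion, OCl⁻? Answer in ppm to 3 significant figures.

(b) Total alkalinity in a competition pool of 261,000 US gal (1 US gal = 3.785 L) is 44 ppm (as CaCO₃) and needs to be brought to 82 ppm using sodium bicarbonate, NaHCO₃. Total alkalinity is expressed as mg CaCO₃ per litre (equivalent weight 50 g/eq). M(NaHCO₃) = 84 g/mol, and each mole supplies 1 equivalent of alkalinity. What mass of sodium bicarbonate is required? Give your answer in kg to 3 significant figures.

(a) 0.832 ppm; (b) 63.1 kg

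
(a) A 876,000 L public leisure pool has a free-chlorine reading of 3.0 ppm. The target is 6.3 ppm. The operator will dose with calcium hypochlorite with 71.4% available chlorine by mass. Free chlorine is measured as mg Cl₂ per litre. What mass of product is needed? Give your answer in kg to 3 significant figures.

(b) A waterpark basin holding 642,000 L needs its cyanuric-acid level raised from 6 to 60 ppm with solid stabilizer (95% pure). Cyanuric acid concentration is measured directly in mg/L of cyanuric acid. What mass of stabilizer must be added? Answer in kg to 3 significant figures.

(a) Chlorine deficit: 6.3 − 3.0 = 3.3 ppm = 3.3 mg/L as Cl₂.
(a) Cl₂ equivalent needed: 3.3 mg/L × 876,000 L = 2,891,000 mg = 2891 g.
(a) Product at 71.4% available chlorine: 2891 / 0.714 = 4049 g.

(b) CYA to add: (60 − 6) = 54 mg/L × 642,000 L = 34,670 g cyanuric acid.
(b) At 95% purity: 34,670 / 0.95 = 36,490 g product.

(a) 4.05 kg; (b) 36.5 kg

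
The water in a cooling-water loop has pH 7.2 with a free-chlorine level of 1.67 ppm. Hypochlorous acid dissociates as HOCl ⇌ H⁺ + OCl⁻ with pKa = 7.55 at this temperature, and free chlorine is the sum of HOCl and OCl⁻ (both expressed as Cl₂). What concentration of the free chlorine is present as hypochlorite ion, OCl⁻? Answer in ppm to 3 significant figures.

[OCl⁻]/[HOCl] = 10^(pH − pKa) = 10^(7.2 − 7.55) = 10^-0.35 = 0.4467.
Fraction as HOCl = 1 / (1 + 0.4467) = 0.6912.
OCl⁻ = (1 − 0.6912) × 1.67 ppm = 0.5156 ppm.

0.516 ppm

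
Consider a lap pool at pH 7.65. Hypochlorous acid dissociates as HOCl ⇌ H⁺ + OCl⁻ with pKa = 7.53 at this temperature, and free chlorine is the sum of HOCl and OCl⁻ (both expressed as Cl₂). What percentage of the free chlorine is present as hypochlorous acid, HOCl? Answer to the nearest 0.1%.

[OCl⁻]/[HOCl] = 10^(pH − pKa) = 10^(7.65 − 7.53) = 10^0.12 = 1.318.
Fraction as HOCl = 1 / (1 + 1.318) = 0.4314.

43.1%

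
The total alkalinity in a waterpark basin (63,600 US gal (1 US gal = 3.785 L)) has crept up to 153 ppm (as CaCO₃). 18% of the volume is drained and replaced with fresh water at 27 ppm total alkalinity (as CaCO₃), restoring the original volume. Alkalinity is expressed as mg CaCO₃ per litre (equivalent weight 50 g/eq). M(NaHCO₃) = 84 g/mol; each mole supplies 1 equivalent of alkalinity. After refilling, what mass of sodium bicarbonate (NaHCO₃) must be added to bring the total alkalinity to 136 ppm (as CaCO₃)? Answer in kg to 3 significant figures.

2.30 kg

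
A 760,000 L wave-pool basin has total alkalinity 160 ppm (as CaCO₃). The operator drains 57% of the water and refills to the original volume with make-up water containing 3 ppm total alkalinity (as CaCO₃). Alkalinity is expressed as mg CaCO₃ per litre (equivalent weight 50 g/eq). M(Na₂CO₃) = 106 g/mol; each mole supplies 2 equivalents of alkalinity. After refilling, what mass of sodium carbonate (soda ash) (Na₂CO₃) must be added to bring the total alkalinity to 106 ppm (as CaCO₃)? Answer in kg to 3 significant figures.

After draining 57% and refilling: 160 × 0.43 + 3 × 0.57 = 70.51 ppm.
Deficit to target: 106 − 70.51 = 35.49 mg/L.
As CaCO₃: 35.49 mg/L × 760,000 L = 26,970 g; ÷ 50 g/eq ÷ 2 = 269.7 mol Na₂CO₃.
Mass: 269.7 × 106 = 28,590 g.

28.6 kg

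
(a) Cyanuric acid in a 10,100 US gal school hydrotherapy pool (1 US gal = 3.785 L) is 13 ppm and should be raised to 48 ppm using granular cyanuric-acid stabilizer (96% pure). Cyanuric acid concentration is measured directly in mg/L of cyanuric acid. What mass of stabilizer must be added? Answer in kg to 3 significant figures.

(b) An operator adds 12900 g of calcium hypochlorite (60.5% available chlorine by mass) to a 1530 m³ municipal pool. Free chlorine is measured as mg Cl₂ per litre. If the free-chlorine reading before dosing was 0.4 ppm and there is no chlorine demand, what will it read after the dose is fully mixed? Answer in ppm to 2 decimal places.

(a) Volume: 10,100 US gal × 3.785 L/gal = 38,228 L.
(a) CYA to add: (48 − 13) = 35 mg/L × 38,228 L = 1338 g cyanuric acid.
(a) At 96% purity: 1338 / 0.96 = 1394 g product.

(b) Volume: 1530 m³ = 1,530,000 L.
(b) Available chlorine delivered: 12,900 g × 0.605 = 7804 g as Cl₂.
(b) Concentration rise: 7804 g / 1,530,000 L = 5.101 mg/L = 5.10 ppm.
(b) Final FC: 0.4 + 5.10 = 5.50 ppm.

(a) 1.39 kg; (b) 5.50 ppm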